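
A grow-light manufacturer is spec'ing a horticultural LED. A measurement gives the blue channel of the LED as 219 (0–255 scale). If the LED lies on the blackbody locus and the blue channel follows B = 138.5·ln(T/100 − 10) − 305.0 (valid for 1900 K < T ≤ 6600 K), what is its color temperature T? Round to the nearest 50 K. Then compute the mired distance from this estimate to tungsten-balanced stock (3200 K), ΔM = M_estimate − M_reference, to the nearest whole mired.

-127 mireds

ln(t − 10) = (219 + 305.0) / 138.5 = 3.7834.
t − 10 = e^3.7834 = 43.965, so t = 53.965.
T = 100·t = 5396 K → 5400 K to the nearest 50 K.
M_estimate = 10⁶/5400 = 185.19; M_reference = 10⁶/3200 = 312.50.
ΔM = 185.19 − 312.50 = -127.31 → -127 mireds.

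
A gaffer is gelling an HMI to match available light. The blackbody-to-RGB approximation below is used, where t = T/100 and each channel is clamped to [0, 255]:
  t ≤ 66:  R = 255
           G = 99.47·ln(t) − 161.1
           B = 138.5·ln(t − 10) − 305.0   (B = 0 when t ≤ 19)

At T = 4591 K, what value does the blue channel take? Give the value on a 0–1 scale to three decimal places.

t = 4591/100 = 45.91; the t ≤ 66 branch applies.
B = 138.5·ln(45.91 − 10) − 305.0 = 138.5·ln 35.91 − 305.0 = 138.5·3.5810 − 305.0 = 190.971.
On a 0–1 scale: 190.971/255 = 0.7489 → 0.749.

0.749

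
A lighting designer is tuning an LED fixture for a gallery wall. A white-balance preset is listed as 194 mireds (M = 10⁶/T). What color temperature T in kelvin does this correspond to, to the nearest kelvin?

T = 10⁶ / 194 = 5154.64 K → 5155 K.

5155 K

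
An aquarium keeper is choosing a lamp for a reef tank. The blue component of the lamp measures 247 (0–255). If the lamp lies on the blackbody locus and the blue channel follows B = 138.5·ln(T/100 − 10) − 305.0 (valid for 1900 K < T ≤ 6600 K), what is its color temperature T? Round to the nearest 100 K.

ln(t − 10) = (247 + 305.0) / 138.5 = 3.9856.
t − 10 = e^3.9856 = 53.815, so t = 63.815.
T = 100·t = 6382 K → 6400 K to the nearest 100 K.

6400 K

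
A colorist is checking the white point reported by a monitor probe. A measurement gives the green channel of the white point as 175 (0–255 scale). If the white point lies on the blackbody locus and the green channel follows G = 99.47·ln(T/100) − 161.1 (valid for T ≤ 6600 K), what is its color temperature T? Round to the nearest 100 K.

2900 K

ln t = (175 + 161.1) / 99.47 = 3.3789.
t = e^3.3789 = 29.339.
T = 100·t = 2934 K → 2900 K to the nearest 100 K.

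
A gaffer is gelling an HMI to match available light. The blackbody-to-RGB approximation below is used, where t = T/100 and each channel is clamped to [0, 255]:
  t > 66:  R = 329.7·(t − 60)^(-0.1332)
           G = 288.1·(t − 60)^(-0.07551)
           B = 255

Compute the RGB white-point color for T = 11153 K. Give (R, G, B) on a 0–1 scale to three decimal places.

t = 11153/100 = 111.53; the t > 66 branch applies.
R = 329.7·(111.53 − 60)^(-0.1332) = 329.7·51.53^(-0.1332) = 329.7·0.59150 = 195.017.
G = 288.1·(111.53 − 60)^(-0.07551) = 288.1·51.53^(-0.07551) = 288.1·0.74254 = 213.927.
B = 255 by definition for t > 66.
Dividing each by 255: (0.7648, 0.8389, 1.0000) → (0.765, 0.839, 1.000).

(0.765, 0.839, 1.000)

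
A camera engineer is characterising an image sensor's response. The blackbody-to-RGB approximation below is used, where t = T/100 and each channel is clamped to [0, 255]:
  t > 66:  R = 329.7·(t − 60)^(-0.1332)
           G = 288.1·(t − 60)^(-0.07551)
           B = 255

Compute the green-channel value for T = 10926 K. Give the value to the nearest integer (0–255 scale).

t = 10926/100 = 109.26; the t > 66 branch applies.
G = 288.1·(109.26 − 60)^(-0.07551) = 288.1·49.26^(-0.07551) = 288.1·0.74507 = 214.656.
Rounded: 215.

215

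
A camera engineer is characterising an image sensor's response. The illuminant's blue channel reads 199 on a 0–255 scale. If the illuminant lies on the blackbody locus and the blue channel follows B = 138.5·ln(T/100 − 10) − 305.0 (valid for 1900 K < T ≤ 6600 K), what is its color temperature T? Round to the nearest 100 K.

ln(t − 10) = (199 + 305.0) / 138.5 = 3.6390.
t − 10 = e^3.6390 = 38.053, so t = 48.053.
T = 100·t = 4805 K → 4800 K to the nearest 100 K.

4800 K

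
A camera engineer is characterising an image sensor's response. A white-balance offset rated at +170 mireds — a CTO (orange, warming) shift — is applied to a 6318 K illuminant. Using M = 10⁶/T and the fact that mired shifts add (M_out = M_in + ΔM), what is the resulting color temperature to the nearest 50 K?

M_in = 10⁶/6318 = 158.28 mireds.
M_out = 158.28 + (+170) = 328.28 mireds.
T_out = 10⁶/328.28 = 3046.2 K → 3050 K.

3050 K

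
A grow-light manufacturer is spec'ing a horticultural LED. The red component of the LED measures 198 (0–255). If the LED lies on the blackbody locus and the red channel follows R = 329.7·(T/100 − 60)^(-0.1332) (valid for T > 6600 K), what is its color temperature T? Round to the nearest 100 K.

10600 K

(t − 60)^(-0.1332) = 198/329.7 = 0.60055.
t − 60 = 0.60055^(1/-0.1332) = 0.60055^(-7.508) = 45.980, so t = 105.980.
T = 100·t = 10598 K → 10600 K to the nearest 100 K.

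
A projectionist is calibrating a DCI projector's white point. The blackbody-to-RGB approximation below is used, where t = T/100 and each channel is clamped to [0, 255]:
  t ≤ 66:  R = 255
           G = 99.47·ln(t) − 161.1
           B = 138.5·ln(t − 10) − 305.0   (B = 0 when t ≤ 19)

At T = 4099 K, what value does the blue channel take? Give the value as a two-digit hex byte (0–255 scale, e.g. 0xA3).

0xAB

t = 4099/100 = 40.99; the t ≤ 66 branch applies.
B = 138.5·ln(40.99 − 10) − 305.0 = 138.5·ln 30.99 − 305.0 = 138.5·3.4337 − 305.0 = 170.563.
Rounded: 171; in hex, 0xAB.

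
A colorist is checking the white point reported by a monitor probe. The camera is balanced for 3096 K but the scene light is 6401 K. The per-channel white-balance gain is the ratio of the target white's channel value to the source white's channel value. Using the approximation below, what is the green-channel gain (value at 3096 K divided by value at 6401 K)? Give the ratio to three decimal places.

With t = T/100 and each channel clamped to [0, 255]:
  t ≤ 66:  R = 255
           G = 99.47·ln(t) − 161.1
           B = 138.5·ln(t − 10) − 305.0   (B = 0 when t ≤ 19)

0.714

At 6401 K (t = 64.01):
  G = 99.47·ln 64.01 − 161.1 = 99.47·4.1590 − 161.1 = 252.600.
At 3096 K (t = 30.96):
  G = 99.47·ln 30.96 − 161.1 = 99.47·3.4327 − 161.1 = 180.350.
Gain = 180.350 / 252.600 = 0.7140 → 0.714.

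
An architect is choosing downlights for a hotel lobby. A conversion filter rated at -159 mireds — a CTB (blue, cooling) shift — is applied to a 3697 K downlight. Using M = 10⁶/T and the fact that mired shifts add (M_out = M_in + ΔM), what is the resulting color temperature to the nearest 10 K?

M_in = 10⁶/3697 = 270.49 mireds.
M_out = 270.49 + (-159) = 111.49 mireds.
T_out = 10⁶/111.49 = 8969.4 K → 8970 K.

8970 K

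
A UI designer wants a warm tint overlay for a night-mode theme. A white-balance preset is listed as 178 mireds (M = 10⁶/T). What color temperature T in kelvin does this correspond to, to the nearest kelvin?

5618 K

T = 10⁶ / 178 = 5617.98 K → 5618 K.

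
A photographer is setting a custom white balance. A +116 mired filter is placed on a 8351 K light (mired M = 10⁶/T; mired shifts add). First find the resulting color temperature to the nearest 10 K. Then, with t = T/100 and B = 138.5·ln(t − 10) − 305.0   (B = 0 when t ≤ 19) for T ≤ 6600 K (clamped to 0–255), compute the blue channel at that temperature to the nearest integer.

177

M_in = 10⁶/8351 = 119.75; M_out = 119.75 + (+116) = 235.75.
T_out = 10⁶/235.75 = 4241.9 K → 4240 K; t = 42.4.
B = 138.5·ln(42.4 − 10) − 305.0 = 138.5·ln 32.4 − 305.0 = 138.5·3.4782 − 305.0 = 176.725.
Rounded: 177.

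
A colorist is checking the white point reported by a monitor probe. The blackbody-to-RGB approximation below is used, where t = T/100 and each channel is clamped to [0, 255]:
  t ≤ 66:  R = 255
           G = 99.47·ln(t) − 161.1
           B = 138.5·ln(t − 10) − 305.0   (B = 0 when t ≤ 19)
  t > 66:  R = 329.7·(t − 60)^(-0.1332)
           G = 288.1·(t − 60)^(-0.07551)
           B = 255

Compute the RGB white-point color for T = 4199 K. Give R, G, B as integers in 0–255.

t = 4199/100 = 41.99; the t ≤ 66 branch applies.
R = 255 by definition for t ≤ 66.
G = 99.47·ln 41.99 − 161.1 = 99.47·3.7374 − 161.1 = 210.662.
B = 138.5·ln(41.99 − 10) − 305.0 = 138.5·ln 31.99 − 305.0 = 138.5·3.4654 − 305.0 = 174.961.
Rounded: (255, 211, 175).

R=255, G=211, B=175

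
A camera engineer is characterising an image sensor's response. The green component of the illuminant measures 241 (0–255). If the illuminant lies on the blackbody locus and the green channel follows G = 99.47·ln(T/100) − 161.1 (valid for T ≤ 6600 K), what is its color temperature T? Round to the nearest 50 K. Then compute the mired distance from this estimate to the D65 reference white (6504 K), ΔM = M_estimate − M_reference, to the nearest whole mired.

ln t = (241 + 161.1) / 99.47 = 4.0424.
t = e^4.0424 = 56.964.
T = 100·t = 5696 K → 5700 K to the nearest 50 K.
M_estimate = 10⁶/5700 = 175.44; M_reference = 10⁶/6504 = 153.75.
ΔM = 175.44 − 153.75 = 21.69 → +22 mireds.

+22 mireds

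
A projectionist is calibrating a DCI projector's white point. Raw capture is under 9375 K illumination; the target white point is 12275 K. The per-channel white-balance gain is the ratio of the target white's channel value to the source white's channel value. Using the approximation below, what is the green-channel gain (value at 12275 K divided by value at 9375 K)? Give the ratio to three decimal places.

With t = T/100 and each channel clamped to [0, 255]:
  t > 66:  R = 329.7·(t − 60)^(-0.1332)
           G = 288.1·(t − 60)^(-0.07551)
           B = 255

0.954

At 9375 K (t = 93.75):
  G = 288.1·(93.75 − 60)^(-0.07551) = 288.1·33.75^(-0.07551) = 288.1·0.76666 = 220.873.
At 12275 K (t = 122.75):
  G = 288.1·(122.75 − 60)^(-0.07551) = 288.1·62.75^(-0.07551) = 288.1·0.73158 = 210.768.
Gain = 210.768 / 220.873 = 0.9542 → 0.954.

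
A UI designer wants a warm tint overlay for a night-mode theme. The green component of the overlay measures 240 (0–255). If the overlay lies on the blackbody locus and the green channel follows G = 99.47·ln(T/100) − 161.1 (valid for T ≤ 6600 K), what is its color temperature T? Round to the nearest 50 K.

5650 K

ln t = (240 + 161.1) / 99.47 = 4.0324.
t = e^4.0324 = 56.394.
T = 100·t = 5639 K → 5650 K to the nearest 50 K.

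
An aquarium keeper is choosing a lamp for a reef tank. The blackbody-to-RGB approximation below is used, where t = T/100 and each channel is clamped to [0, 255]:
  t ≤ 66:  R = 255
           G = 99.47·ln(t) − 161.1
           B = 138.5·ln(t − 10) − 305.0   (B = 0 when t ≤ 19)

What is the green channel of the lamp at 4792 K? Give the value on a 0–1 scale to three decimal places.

0.878

t = 4792/100 = 47.92; the t ≤ 66 branch applies.
G = 99.47·ln 47.92 − 161.1 = 99.47·3.8695 − 161.1 = 223.802.
On a 0–1 scale: 223.802/255 = 0.8777 → 0.878.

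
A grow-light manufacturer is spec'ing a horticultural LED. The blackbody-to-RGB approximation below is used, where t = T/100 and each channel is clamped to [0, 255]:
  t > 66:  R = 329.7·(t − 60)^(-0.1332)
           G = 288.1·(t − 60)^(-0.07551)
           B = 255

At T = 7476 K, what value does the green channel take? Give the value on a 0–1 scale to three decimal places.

t = 7476/100 = 74.76; the t > 66 branch applies.
G = 288.1·(74.76 − 60)^(-0.07551) = 288.1·14.76^(-0.07551) = 288.1·0.81606 = 235.107.
On a 0–1 scale: 235.107/255 = 0.9220 → 0.922.

0.922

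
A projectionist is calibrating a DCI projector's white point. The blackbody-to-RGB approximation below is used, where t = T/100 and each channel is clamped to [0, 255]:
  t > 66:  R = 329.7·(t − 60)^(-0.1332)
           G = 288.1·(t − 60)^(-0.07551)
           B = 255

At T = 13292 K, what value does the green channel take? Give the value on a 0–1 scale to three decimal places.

t = 13292/100 = 132.92; the t > 66 branch applies.
G = 288.1·(132.92 − 60)^(-0.07551) = 288.1·72.92^(-0.07551) = 288.1·0.72333 = 208.391.
On a 0–1 scale: 208.391/255 = 0.8172 → 0.817.

0.817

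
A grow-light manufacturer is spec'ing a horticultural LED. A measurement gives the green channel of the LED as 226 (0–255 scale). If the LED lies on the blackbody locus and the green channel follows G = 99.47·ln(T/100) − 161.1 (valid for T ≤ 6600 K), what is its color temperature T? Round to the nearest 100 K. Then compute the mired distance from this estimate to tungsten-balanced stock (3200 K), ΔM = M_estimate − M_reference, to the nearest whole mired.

ln t = (226 + 161.1) / 99.47 = 3.8916.
t = e^3.8916 = 48.990.
T = 100·t = 4899 K → 4900 K to the nearest 100 K.
M_estimate = 10⁶/4900 = 204.08; M_reference = 10⁶/3200 = 312.50.
ΔM = 204.08 − 312.50 = -108.42 → -108 mireds.

-108 mireds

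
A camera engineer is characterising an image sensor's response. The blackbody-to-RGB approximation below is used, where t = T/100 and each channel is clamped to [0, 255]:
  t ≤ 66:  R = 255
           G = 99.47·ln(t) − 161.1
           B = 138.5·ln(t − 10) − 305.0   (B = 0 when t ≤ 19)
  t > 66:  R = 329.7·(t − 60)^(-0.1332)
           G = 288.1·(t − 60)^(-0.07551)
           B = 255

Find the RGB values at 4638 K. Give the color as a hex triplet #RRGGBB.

t = 4638/100 = 46.38; the t ≤ 66 branch applies.
R = 255 by definition for t ≤ 66.
G = 99.47·ln 46.38 − 161.1 = 99.47·3.8369 − 161.1 = 220.553.
B = 138.5·ln(46.38 − 10) − 305.0 = 138.5·ln 36.38 − 305.0 = 138.5·3.5940 − 305.0 = 192.772.
Rounded: (255, 221, 193).
In hex: #FFDDC1.

#FFDDC1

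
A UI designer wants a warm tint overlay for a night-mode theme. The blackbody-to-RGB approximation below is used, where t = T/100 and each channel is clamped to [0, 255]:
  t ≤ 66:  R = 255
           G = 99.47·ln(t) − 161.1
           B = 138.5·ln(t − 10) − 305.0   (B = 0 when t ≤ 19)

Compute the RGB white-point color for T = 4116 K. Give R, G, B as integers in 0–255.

t = 4116/100 = 41.16; the t ≤ 66 branch applies.
R = 255 by definition for t ≤ 66.
G = 99.47·ln 41.16 − 161.1 = 99.47·3.7175 − 161.1 = 208.676.
B = 138.5·ln(41.16 − 10) − 305.0 = 138.5·ln 31.16 − 305.0 = 138.5·3.4391 − 305.0 = 171.320.
Rounded: (255, 209, 171).

R=255, G=209, B=171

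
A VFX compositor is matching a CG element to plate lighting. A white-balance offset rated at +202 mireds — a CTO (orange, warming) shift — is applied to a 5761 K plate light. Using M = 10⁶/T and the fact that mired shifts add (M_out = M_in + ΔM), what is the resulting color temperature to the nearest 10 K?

2660 K

M_in = 10⁶/5761 = 173.58 mireds.
M_out = 173.58 + (+202) = 375.58 mireds.
T_out = 10⁶/375.58 = 2662.5 K → 2660 K.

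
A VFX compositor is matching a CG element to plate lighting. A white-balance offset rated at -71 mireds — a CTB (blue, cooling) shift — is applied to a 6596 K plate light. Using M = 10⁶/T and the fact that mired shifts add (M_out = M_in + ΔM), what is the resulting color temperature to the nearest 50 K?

12400 K

M_in = 10⁶/6596 = 151.61 mireds.
M_out = 151.61 + (-71) = 80.61 mireds.
T_out = 10⁶/80.61 = 12405.9 K → 12400 K.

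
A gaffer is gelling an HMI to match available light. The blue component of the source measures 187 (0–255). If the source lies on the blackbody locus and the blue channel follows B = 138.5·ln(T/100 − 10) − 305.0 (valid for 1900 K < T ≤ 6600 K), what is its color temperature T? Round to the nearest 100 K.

4500 K

ln(t − 10) = (187 + 305.0) / 138.5 = 3.5523.
t − 10 = e^3.5523 = 34.895, so t = 44.895.
T = 100·t = 4490 K → 4500 K to the nearest 100 K.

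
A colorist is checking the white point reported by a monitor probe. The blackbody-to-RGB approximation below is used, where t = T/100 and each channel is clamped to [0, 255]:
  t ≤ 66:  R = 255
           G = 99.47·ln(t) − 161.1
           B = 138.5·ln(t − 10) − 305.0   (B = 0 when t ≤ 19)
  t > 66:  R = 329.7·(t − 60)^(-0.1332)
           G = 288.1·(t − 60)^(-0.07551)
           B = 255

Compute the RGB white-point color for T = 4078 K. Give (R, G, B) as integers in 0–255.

t = 4078/100 = 40.78; the t ≤ 66 branch applies.
R = 255 by definition for t ≤ 66.
G = 99.47·ln 40.78 − 161.1 = 99.47·3.7082 − 161.1 = 207.754.
B = 138.5·ln(40.78 − 10) − 305.0 = 138.5·ln 30.78 − 305.0 = 138.5·3.4269 − 305.0 = 169.621.
Rounded: (255, 208, 170).

(255, 208, 170)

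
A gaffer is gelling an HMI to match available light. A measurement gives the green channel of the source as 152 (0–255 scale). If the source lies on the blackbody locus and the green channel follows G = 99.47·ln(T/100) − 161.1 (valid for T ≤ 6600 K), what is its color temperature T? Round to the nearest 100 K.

ln t = (152 + 161.1) / 99.47 = 3.1477.
t = e^3.1477 = 23.282.
T = 100·t = 2328 K → 2300 K to the nearest 100 K.

2300 K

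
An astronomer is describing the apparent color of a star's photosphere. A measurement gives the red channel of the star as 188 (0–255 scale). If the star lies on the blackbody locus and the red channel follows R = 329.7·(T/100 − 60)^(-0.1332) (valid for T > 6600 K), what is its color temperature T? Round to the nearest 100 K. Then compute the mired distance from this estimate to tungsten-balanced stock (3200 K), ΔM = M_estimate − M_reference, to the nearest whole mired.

(t − 60)^(-0.1332) = 188/329.7 = 0.57022.
t − 60 = 0.57022^(1/-0.1332) = 0.57022^(-7.508) = 67.848, so t = 127.848.
T = 100·t = 12785 K → 12800 K to the nearest 100 K.
M_estimate = 10⁶/12800 = 78.12; M_reference = 10⁶/3200 = 312.50.
ΔM = 78.12 − 312.50 = -234.38 → -234 mireds.

-234 mireds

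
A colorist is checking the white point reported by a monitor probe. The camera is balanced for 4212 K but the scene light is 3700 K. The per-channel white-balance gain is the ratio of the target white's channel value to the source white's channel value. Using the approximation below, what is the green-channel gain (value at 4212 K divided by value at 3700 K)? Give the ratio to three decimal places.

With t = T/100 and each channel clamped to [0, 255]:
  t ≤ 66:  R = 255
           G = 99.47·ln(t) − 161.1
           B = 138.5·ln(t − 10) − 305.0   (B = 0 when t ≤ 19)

At 3700 K (t = 37):
  G = 99.47·ln 37 − 161.1 = 99.47·3.6109 − 161.1 = 198.078.
At 4212 K (t = 42.12):
  G = 99.47·ln 42.12 − 161.1 = 99.47·3.7405 − 161.1 = 210.970.
Gain = 210.970 / 198.078 = 1.0651 → 1.065.

1.065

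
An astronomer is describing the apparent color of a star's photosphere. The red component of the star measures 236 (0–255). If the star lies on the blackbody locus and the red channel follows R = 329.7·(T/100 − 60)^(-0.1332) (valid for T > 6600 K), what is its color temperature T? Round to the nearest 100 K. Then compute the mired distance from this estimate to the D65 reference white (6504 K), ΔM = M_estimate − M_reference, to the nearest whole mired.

(t − 60)^(-0.1332) = 236/329.7 = 0.71580.
t − 60 = 0.71580^(1/-0.1332) = 0.71580^(-7.508) = 12.307, so t = 72.307.
T = 100·t = 7231 K → 7200 K to the nearest 100 K.
M_estimate = 10⁶/7200 = 138.89; M_reference = 10⁶/6504 = 153.75.
ΔM = 138.89 − 153.75 = -14.86 → -15 mireds.

-15 mireds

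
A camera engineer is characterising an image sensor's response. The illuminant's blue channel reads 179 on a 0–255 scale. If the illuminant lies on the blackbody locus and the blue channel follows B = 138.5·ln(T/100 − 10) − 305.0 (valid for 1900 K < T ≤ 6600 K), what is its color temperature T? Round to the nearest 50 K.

ln(t − 10) = (179 + 305.0) / 138.5 = 3.4946.
t − 10 = e^3.4946 = 32.937, so t = 42.937.
T = 100·t = 4294 K → 4300 K to the nearest 50 K.

4300 K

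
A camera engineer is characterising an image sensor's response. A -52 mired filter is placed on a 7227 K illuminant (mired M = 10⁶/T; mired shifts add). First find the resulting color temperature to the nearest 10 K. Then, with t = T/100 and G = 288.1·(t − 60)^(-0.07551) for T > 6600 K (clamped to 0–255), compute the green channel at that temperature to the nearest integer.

213

M_in = 10⁶/7227 = 138.37; M_out = 138.37 + (-52) = 86.37.
T_out = 10⁶/86.37 = 11578.1 K → 11580 K; t = 115.8.
G = 288.1·(115.8 − 60)^(-0.07551) = 288.1·55.8^(-0.07551) = 288.1·0.73809 = 212.645.
Rounded: 213.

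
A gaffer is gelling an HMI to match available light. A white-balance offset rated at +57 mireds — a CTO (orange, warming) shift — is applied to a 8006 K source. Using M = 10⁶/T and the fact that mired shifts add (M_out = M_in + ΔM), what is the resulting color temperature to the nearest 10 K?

5500 K

M_in = 10⁶/8006 = 124.91 mireds.
M_out = 124.91 + (+57) = 181.91 mireds.
T_out = 10⁶/181.91 = 5497.3 K → 5500 K.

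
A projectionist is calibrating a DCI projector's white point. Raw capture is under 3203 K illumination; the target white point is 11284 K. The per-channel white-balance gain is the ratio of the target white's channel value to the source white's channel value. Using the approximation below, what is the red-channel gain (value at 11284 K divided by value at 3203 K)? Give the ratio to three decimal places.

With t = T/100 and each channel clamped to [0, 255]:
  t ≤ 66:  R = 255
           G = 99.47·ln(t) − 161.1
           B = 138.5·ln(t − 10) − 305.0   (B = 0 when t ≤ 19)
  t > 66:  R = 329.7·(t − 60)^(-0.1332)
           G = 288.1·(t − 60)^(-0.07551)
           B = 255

0.762

At 3203 K (t = 32.03):
  R = 255 by definition for t ≤ 66.
At 11284 K (t = 112.84):
  R = 329.7·(112.84 − 60)^(-0.1332) = 329.7·52.84^(-0.1332) = 329.7·0.58952 = 194.366.
Gain = 194.366 / 255.000 = 0.7622 → 0.762.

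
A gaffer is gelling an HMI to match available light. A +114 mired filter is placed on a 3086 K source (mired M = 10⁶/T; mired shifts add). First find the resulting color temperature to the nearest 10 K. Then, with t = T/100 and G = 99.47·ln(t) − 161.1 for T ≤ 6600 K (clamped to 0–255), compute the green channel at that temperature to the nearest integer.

M_in = 10⁶/3086 = 324.04; M_out = 324.04 + (+114) = 438.04.
T_out = 10⁶/438.04 = 2282.9 K → 2280 K; t = 22.8.
G = 99.47·ln 22.8 − 161.1 = 99.47·3.1268 − 161.1 = 149.919.
Rounded: 150.

150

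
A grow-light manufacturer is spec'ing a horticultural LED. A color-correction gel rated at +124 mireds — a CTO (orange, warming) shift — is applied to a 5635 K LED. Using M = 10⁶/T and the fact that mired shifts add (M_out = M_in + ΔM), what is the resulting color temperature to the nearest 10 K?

M_in = 10⁶/5635 = 177.46 mireds.
M_out = 177.46 + (+124) = 301.46 mireds.
T_out = 10⁶/301.46 = 3317.2 K → 3320 K.

3320 K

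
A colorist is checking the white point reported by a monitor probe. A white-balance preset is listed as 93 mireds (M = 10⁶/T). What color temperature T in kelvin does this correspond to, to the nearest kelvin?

10753 K

T = 10⁶ / 93 = 10752.69 K → 10753 K.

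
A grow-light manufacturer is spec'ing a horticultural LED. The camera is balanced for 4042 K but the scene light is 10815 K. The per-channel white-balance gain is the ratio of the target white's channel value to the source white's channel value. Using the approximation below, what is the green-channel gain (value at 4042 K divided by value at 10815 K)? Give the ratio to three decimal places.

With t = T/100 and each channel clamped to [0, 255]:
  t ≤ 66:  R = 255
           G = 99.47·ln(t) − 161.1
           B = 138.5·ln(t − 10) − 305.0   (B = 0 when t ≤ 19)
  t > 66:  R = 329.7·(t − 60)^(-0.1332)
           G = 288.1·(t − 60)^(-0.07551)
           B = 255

0.962

At 10815 K (t = 108.15):
  G = 288.1·(108.15 − 60)^(-0.07551) = 288.1·48.15^(-0.07551) = 288.1·0.74636 = 215.026.
At 4042 K (t = 40.42):
  G = 99.47·ln 40.42 − 161.1 = 99.47·3.6993 − 161.1 = 206.872.
Gain = 206.872 / 215.026 = 0.9621 → 0.962.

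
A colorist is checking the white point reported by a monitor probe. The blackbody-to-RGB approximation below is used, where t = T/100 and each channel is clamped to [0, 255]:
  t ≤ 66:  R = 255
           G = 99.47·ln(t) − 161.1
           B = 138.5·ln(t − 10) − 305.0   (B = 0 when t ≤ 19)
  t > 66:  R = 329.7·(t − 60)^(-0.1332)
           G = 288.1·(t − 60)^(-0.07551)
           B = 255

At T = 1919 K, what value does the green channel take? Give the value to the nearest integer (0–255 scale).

t = 1919/100 = 19.19; the t ≤ 66 branch applies.
G = 99.47·ln 19.19 − 161.1 = 99.47·2.9544 − 161.1 = 132.773.
Rounded: 133.

133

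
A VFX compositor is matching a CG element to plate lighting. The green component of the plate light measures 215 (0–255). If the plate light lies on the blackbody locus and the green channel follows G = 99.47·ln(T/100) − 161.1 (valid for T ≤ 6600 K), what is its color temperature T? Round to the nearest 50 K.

ln t = (215 + 161.1) / 99.47 = 3.7810.
t = e^3.7810 = 43.862.
T = 100·t = 4386 K → 4400 K to the nearest 50 K.

4400 K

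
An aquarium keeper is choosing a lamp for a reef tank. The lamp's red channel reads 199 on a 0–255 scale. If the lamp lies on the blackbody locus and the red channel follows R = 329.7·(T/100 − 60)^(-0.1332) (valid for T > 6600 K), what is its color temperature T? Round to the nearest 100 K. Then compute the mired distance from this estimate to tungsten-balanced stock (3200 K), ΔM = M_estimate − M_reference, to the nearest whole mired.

(t − 60)^(-0.1332) = 199/329.7 = 0.60358.
t − 60 = 0.60358^(1/-0.1332) = 0.60358^(-7.508) = 44.273, so t = 104.273.
T = 100·t = 10427 K → 10400 K to the nearest 100 K.
M_estimate = 10⁶/10400 = 96.15; M_reference = 10⁶/3200 = 312.50.
ΔM = 96.15 − 312.50 = -216.35 → -216 mireds.

-216 mireds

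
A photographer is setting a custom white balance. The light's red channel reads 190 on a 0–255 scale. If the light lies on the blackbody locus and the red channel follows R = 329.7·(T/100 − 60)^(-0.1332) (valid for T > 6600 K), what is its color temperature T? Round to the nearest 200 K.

12200 K

(t − 60)^(-0.1332) = 190/329.7 = 0.57628.
t − 60 = 0.57628^(1/-0.1332) = 0.57628^(-7.508) = 62.667, so t = 122.667.
T = 100·t = 12267 K → 12200 K to the nearest 200 K.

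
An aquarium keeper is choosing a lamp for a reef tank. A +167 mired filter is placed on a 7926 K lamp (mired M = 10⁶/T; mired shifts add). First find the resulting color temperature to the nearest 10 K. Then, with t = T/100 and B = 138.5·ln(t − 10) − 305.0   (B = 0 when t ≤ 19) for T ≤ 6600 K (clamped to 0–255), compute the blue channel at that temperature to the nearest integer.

136

M_in = 10⁶/7926 = 126.17; M_out = 126.17 + (+167) = 293.17.
T_out = 10⁶/293.17 = 3411.0 K → 3410 K; t = 34.1.
B = 138.5·ln(34.1 − 10) − 305.0 = 138.5·ln 24.1 − 305.0 = 138.5·3.1822 − 305.0 = 135.736.
Rounded: 136.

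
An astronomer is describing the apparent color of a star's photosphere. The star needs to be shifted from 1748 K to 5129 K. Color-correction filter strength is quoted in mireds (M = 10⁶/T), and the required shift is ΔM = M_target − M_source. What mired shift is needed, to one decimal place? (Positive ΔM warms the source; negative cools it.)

M_source = 10⁶/1748 = 572.082; M_target = 10⁶/5129 = 194.970.
ΔM = 194.970 − 572.082 = -377.113 → -377.1 mireds, a cooling shift.

-377.1 mireds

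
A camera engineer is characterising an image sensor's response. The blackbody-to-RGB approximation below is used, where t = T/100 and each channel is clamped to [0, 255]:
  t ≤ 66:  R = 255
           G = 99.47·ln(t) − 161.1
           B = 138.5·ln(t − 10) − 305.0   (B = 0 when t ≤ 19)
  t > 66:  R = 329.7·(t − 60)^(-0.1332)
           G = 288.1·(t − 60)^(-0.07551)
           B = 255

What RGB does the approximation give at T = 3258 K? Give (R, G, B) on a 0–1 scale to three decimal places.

(1.000, 0.727, 0.497)

t = 3258/100 = 32.58; the t ≤ 66 branch applies.
R = 255 by definition for t ≤ 66.
G = 99.47·ln 32.58 − 161.1 = 99.47·3.4837 − 161.1 = 185.424.
B = 138.5·ln(32.58 − 10) − 305.0 = 138.5·ln 22.58 − 305.0 = 138.5·3.1171 − 305.0 = 126.713.
Dividing each by 255: (1.0000, 0.7272, 0.4969) → (1.000, 0.727, 0.497).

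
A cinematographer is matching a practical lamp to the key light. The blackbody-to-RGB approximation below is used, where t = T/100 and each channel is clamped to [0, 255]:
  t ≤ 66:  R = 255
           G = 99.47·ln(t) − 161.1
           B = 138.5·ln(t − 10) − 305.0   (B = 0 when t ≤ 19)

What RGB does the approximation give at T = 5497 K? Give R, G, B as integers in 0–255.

R=255, G=237, B=222

t = 5497/100 = 54.97; the t ≤ 66 branch applies.
R = 255 by definition for t ≤ 66.
G = 99.47·ln 54.97 − 161.1 = 99.47·4.0068 − 161.1 = 237.455.
B = 138.5·ln(54.97 − 10) − 305.0 = 138.5·ln 44.97 − 305.0 = 138.5·3.8060 − 305.0 = 222.130.
Rounded: (255, 237, 222).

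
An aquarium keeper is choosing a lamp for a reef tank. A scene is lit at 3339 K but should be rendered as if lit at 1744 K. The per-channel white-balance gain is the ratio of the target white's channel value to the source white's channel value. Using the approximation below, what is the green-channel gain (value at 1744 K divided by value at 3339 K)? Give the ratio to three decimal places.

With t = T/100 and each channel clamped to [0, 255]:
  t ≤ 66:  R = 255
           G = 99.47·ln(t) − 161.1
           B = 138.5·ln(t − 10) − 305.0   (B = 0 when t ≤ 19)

At 3339 K (t = 33.39):
  G = 99.47·ln 33.39 − 161.1 = 99.47·3.5083 − 161.1 = 187.866.
At 1744 K (t = 17.44):
  G = 99.47·ln 17.44 − 161.1 = 99.47·2.8588 − 161.1 = 123.261.
Gain = 123.261 / 187.866 = 0.6561 → 0.656.

0.656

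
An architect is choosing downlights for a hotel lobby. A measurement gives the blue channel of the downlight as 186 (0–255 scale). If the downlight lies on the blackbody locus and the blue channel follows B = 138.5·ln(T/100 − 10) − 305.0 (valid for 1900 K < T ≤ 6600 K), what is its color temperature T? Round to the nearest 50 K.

4450 K

ln(t − 10) = (186 + 305.0) / 138.5 = 3.5451.
t − 10 = e^3.5451 = 34.644, so t = 44.644.
T = 100·t = 4464 K → 4450 K to the nearest 50 K.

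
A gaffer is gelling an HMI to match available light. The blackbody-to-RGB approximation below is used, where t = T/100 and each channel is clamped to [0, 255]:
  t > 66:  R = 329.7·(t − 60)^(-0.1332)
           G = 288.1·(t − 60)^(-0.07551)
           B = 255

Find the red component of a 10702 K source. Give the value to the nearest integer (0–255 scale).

197

t = 10702/100 = 107.02; the t > 66 branch applies.
R = 329.7·(107.02 − 60)^(-0.1332) = 329.7·47.02^(-0.1332) = 329.7·0.59876 = 197.411.
Rounded: 197.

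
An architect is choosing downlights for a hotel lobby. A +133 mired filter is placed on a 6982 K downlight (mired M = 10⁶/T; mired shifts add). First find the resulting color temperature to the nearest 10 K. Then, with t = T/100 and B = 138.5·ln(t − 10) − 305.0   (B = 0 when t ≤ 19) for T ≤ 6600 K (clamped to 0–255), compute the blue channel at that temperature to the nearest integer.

147

M_in = 10⁶/6982 = 143.23; M_out = 143.23 + (+133) = 276.23.
T_out = 10⁶/276.23 = 3620.2 K → 3620 K; t = 36.2.
B = 138.5·ln(36.2 − 10) − 305.0 = 138.5·ln 26.2 − 305.0 = 138.5·3.2658 − 305.0 = 147.308.
Rounded: 147.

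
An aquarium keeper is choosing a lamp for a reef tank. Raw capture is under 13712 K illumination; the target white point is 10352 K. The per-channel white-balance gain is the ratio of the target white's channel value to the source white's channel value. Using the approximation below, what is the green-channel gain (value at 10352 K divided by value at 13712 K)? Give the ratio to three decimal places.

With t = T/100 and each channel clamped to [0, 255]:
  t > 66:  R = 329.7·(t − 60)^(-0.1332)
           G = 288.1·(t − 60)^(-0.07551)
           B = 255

At 13712 K (t = 137.12):
  G = 288.1·(137.12 − 60)^(-0.07551) = 288.1·77.12^(-0.07551) = 288.1·0.72028 = 207.512.
At 10352 K (t = 103.52):
  G = 288.1·(103.52 − 60)^(-0.07551) = 288.1·43.52^(-0.07551) = 288.1·0.75208 = 216.674.
Gain = 216.674 / 207.512 = 1.0441 → 1.044.

1.044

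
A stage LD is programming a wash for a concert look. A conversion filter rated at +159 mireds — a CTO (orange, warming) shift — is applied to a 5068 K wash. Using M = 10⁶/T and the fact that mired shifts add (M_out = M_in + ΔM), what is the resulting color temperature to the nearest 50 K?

M_in = 10⁶/5068 = 197.32 mireds.
M_out = 197.32 + (+159) = 356.32 mireds.
T_out = 10⁶/356.32 = 2806.5 K → 2800 K.

2800 K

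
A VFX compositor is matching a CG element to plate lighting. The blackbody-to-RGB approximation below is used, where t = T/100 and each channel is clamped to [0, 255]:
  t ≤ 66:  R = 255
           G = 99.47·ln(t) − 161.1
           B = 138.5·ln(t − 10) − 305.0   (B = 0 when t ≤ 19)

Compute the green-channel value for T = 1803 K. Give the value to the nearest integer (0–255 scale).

127

t = 1803/100 = 18.03; the t ≤ 66 branch applies.
G = 99.47·ln 18.03 − 161.1 = 99.47·2.8920 − 161.1 = 126.571.
Rounded: 127.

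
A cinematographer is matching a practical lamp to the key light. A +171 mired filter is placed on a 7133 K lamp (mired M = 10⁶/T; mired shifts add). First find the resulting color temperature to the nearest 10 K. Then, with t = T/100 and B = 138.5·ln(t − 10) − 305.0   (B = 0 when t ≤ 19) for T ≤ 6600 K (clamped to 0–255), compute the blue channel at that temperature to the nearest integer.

M_in = 10⁶/7133 = 140.19; M_out = 140.19 + (+171) = 311.19.
T_out = 10⁶/311.19 = 3213.4 K → 3210 K; t = 32.1.
B = 138.5·ln(32.1 − 10) − 305.0 = 138.5·ln 22.1 − 305.0 = 138.5·3.0956 − 305.0 = 123.737.
Rounded: 124.

124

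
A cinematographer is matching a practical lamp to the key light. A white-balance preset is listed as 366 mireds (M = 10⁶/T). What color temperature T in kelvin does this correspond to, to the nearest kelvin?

2732 K

T = 10⁶ / 366 = 2732.24 K → 2732 K.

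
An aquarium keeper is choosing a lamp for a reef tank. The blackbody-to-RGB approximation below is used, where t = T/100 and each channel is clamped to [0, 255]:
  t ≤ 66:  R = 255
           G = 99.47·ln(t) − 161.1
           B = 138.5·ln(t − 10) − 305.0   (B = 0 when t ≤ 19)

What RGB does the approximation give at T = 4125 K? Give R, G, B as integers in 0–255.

R=255, G=209, B=172

t = 4125/100 = 41.25; the t ≤ 66 branch applies.
R = 255 by definition for t ≤ 66.
G = 99.47·ln 41.25 − 161.1 = 99.47·3.7197 − 161.1 = 208.894.
B = 138.5·ln(41.25 − 10) − 305.0 = 138.5·ln 31.25 − 305.0 = 138.5·3.4420 − 305.0 = 171.720.
Rounded: (255, 209, 172).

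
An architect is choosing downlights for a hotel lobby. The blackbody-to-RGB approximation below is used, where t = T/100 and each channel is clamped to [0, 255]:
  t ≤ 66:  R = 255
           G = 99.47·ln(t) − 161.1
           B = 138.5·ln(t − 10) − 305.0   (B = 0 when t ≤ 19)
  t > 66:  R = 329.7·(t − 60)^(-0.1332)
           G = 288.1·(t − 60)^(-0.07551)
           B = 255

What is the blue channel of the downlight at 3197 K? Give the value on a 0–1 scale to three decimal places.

0.482

t = 3197/100 = 31.97; the t ≤ 66 branch applies.
B = 138.5·ln(31.97 − 10) − 305.0 = 138.5·ln 21.97 − 305.0 = 138.5·3.0897 − 305.0 = 122.920.
On a 0–1 scale: 122.920/255 = 0.4820 → 0.482.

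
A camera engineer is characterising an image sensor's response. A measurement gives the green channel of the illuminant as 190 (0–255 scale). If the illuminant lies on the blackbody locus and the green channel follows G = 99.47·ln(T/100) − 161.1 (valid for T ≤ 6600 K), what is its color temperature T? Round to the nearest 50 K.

ln t = (190 + 161.1) / 99.47 = 3.5297.
t = e^3.5297 = 34.114.
T = 100·t = 3411 K → 3400 K to the nearest 50 K.

3400 K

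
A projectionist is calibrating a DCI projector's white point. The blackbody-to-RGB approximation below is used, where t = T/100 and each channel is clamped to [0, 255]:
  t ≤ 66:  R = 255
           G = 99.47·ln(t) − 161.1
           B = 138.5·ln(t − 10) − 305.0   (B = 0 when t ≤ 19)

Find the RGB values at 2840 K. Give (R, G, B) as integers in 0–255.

t = 2840/100 = 28.4; the t ≤ 66 branch applies.
R = 255 by definition for t ≤ 66.
G = 99.47·ln 28.4 − 161.1 = 99.47·3.3464 − 161.1 = 171.765.
B = 138.5·ln(28.4 − 10) − 305.0 = 138.5·ln 18.4 − 305.0 = 138.5·2.9124 − 305.0 = 98.361.
Rounded: (255, 172, 98).

(255, 172, 98)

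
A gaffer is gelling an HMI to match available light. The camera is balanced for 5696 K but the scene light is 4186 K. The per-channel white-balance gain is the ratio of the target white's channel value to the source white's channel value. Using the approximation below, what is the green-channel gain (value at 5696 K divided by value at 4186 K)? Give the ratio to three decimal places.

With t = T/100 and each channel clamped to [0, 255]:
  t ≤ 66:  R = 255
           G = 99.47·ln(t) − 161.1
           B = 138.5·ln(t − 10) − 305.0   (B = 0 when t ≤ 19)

1.146

At 4186 K (t = 41.86):
  G = 99.47·ln 41.86 − 161.1 = 99.47·3.7343 − 161.1 = 210.354.
At 5696 K (t = 56.96):
  G = 99.47·ln 56.96 − 161.1 = 99.47·4.0423 − 161.1 = 240.992.
Gain = 240.992 / 210.354 = 1.1457 → 1.146.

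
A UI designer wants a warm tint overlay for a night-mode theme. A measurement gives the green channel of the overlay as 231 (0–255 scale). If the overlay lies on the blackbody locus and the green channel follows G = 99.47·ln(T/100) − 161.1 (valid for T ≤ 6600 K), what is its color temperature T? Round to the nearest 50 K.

5150 K

ln t = (231 + 161.1) / 99.47 = 3.9419.
t = e^3.9419 = 51.516.
T = 100·t = 5152 K → 5150 K to the nearest 50 K.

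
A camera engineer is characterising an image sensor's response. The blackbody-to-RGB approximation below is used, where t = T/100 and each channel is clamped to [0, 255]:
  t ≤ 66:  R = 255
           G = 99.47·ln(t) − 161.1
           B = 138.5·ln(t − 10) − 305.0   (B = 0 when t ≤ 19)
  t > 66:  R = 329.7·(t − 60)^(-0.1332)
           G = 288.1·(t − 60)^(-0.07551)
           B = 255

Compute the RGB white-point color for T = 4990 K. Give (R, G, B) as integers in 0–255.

t = 4990/100 = 49.9; the t ≤ 66 branch applies.
R = 255 by definition for t ≤ 66.
G = 99.47·ln 49.9 − 161.1 = 99.47·3.9100 − 161.1 = 227.830.
B = 138.5·ln(49.9 − 10) − 305.0 = 138.5·ln 39.9 − 305.0 = 138.5·3.6864 − 305.0 = 205.563.
Rounded: (255, 228, 206).

(255, 228, 206)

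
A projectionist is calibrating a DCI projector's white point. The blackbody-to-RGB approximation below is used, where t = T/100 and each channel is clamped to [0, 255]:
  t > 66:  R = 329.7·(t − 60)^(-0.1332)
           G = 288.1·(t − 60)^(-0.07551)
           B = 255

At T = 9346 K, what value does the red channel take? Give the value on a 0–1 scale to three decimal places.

0.810

t = 9346/100 = 93.46; the t > 66 branch applies.
R = 329.7·(93.46 − 60)^(-0.1332) = 329.7·33.46^(-0.1332) = 329.7·0.62652 = 206.563.
On a 0–1 scale: 206.563/255 = 0.8101 → 0.810.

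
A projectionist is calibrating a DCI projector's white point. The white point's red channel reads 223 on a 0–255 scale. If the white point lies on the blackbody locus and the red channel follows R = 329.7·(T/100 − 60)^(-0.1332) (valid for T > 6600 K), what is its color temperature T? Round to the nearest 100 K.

(t − 60)^(-0.1332) = 223/329.7 = 0.67637.
t − 60 = 0.67637^(1/-0.1332) = 0.67637^(-7.508) = 18.831, so t = 78.831.
T = 100·t = 7883 K → 7900 K to the nearest 100 K.

7900 K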